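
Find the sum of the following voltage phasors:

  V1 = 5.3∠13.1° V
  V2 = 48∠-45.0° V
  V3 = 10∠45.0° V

Step 1 — Convert each phasor to rectangular form:
  V1 = 5.3·(cos(13.1°) + j·sin(13.1°)) = 5.162 + j1.201 V
  V2 = 48·(cos(-45.0°) + j·sin(-45.0°)) = 33.94 - j33.94 V
  V3 = 10·(cos(45.0°) + j·sin(45.0°)) = 7.071 + j7.071 V
Step 2 — Sum components: V_total = 46.17 - j25.67 V.
Step 3 — Convert to polar: |V_total| = 52.83 V, ∠V_total = -29.1°.

V_total = 52.83∠-29.1° V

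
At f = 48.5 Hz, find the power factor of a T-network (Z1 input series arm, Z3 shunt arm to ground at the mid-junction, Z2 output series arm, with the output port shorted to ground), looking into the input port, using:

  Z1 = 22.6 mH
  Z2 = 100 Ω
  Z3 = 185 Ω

Step 1 — Angular frequency: ω = 2π·f = 2π·48.5 = 304.7 rad/s.
Step 2 — Component impedances:
  Z1: Z = jωL = j·304.7·0.0226 = 0 + j6.887 Ω
  Z2: Z = R = 100 Ω
  Z3: Z = R = 185 Ω
Step 3 — With the output port shorted to ground, the output series arm Z2 runs from the junction to ground; the shunt arm Z3 also runs from the junction to ground. They appear in parallel: Z3 || Z2 = 64.91 Ω.
Step 4 — Series with input arm Z1: Z_in = Z1 + (Z3 || Z2) = 64.91 + j6.887 Ω = 65.28∠6.1° Ω.
Step 5 — Power factor: PF = cos(φ) = Re(Z)/|Z| = 64.912/65.277 = 0.9944.
Step 6 — Type: Im(Z) = 6.887 ⇒ lagging (phase φ = 6.1°).

PF = 0.9944 (lagging, φ = 6.1°)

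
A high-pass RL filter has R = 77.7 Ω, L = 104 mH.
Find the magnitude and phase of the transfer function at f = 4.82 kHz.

Step 1 — Angular frequency: ω = 2π·4820 = 3.028e+04 rad/s.
Step 2 — Transfer function: H(jω) = jωL/(R + jωL).
Step 3 — Numerator jωL = j·3150; denominator R + jωL = 77.7 + j3150.
Step 4 — H = 0.9994 + j0.02465.
Step 5 — Magnitude: |H| = 0.9997 (-0.0 dB); phase: φ = 1.4°.

|H| = 0.9997 (-0.0 dB), φ = 1.4°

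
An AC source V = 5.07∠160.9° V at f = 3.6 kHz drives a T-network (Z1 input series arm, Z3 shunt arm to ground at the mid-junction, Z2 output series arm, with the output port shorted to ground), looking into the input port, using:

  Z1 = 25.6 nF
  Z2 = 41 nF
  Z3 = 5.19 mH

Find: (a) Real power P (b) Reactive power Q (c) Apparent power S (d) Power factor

Step 1 — Angular frequency: ω = 2π·f = 2π·3600 = 2.262e+04 rad/s.
Step 2 — Component impedances:
  Z1: Z = 1/(jωC) = -j/(ω·C) = 0 - j1727 Ω
  Z2: Z = 1/(jωC) = -j/(ω·C) = 0 - j1078 Ω
  Z3: Z = jωL = j·2.262e+04·0.00519 = 0 + j117.4 Ω
Step 3 — With the output port shorted to ground, the output series arm Z2 runs from the junction to ground; the shunt arm Z3 also runs from the junction to ground. They appear in parallel: Z3 || Z2 = 0 + j131.7 Ω.
Step 4 — Series with input arm Z1: Z_in = Z1 + (Z3 || Z2) = 0 - j1595 Ω = 1595∠-90.0° Ω.
Step 5 — Source phasor: V = 5.07∠160.9° V = -4.791 + j1.659 V.
Step 6 — Current: I = V / Z = -0.00104 - j0.003003 A = 0.003178∠-109.1° A.
Step 7 — Complex power: S = V·I* = 0 - j0.01611 VA.
Step 8 — Real power: P = Re(S) = 0 W.
Step 9 — Reactive power: Q = Im(S) = -0.01611 VAR.
Step 10 — Apparent power: |S| = 0.01611 VA.
Step 11 — Power factor: PF = P/|S| = 0 (leading).

(a) P = 0 W  (b) Q = -0.01611 VAR  (c) S = 0.01611 VA  (d) PF = 0 (leading)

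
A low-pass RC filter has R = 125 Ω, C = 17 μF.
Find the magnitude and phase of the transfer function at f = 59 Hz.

Step 1 — Angular frequency: ω = 2π·59 = 370.7 rad/s.
Step 2 — Transfer function: H(jω) = 1/(1 + jωRC).
Step 3 — Denominator: 1 + jωRC = 1 + j·370.7·125·1.7e-05 = 1 + j0.7878.
Step 4 — H = 0.6171 - j0.4861.
Step 5 — Magnitude: |H| = 0.7855 (-2.1 dB); phase: φ = -38.2°.

|H| = 0.7855 (-2.1 dB), φ = -38.2°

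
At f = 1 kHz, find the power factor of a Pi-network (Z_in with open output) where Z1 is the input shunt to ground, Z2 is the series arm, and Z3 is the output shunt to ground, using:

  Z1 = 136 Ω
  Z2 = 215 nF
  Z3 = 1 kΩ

Step 1 — Angular frequency: ω = 2π·f = 2π·1000 = 6283 rad/s.
Step 2 — Component impedances:
  Z1: Z = R = 136 Ω
  Z2: Z = 1/(jωC) = -j/(ω·C) = 0 - j740.3 Ω
  Z3: Z = R = 1000 Ω
Step 3 — With open output, the series arm Z2 and the output shunt Z3 appear in series to ground: Z2 + Z3 = 1000 - j740.3 Ω.
Step 4 — Parallel with input shunt Z1: Z_in = Z1 || (Z2 + Z3) = 124.6 - j7.447 Ω = 124.8∠-3.4° Ω.
Step 5 — Power factor: PF = cos(φ) = Re(Z)/|Z| = 124.57/124.79 = 0.9982.
Step 6 — Type: Im(Z) = -7.447 ⇒ leading (phase φ = -3.4°).

PF = 0.9982 (leading, φ = -3.4°)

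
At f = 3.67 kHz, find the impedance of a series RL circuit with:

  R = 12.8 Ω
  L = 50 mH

Step 1 — Angular frequency: ω = 2π·f = 2π·3670 = 2.306e+04 rad/s.
Step 2 — Component impedances:
  R: Z = R = 12.8 Ω
  L: Z = jωL = j·2.306e+04·0.05 = 0 + j1153 Ω
Step 3 — Series combination: Z_total = R + L = 12.8 + j1153 Ω = 1153∠89.4° Ω.

Z = 12.8 + j1153 Ω = 1153∠89.4° Ω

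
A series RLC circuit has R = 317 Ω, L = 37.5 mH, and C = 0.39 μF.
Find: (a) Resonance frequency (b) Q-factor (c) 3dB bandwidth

Step 1 — Resonance condition Im(Z)=0 gives ω₀ = 1/√(LC).
Step 2 — ω₀ = 1/√(0.0375·3.9e-07) = 8269 rad/s.
Step 3 — f₀ = ω₀/(2π) = 1316 Hz.
Step 4 — Series Q: Q = ω₀L/R = 8269·0.0375/317 = 0.9782.
Step 5 — 3dB bandwidth: Δω = ω₀/Q = 8453 rad/s; BW = Δω/(2π) = 1345 Hz.

(a) f₀ = 1316 Hz  (b) Q = 0.9782  (c) BW = 1345 Hz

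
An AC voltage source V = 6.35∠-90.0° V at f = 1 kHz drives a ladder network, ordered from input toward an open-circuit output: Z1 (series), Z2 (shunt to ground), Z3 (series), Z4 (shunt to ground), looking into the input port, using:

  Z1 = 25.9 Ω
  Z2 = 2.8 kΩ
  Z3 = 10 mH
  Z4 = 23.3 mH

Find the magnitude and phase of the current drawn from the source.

Step 1 — Angular frequency: ω = 2π·f = 2π·1000 = 6283 rad/s.
Step 2 — Component impedances:
  Z1: Z = R = 25.9 Ω
  Z2: Z = R = 2800 Ω
  Z3: Z = jωL = j·6283·0.01 = 0 + j62.83 Ω
  Z4: Z = jωL = j·6283·0.0233 = 0 + j146.4 Ω
Step 3 — Ladder network (open output): work backward from the far end, alternating series and parallel combinations. Z_in = 41.45 + j208.1 Ω = 212.2∠78.7° Ω.
Step 4 — Source phasor: V = 6.35∠-90.0° V = 0 - j6.35 V.
Step 5 — Ohm's law: I = V / Z_total = (0 - j6.35) / (41.45 + j208.1) = -0.02935 - j0.005847 A.
Step 6 — Convert to polar: |I| = 0.02993 A, ∠I = -168.7°.

I = 0.02993∠-168.7° A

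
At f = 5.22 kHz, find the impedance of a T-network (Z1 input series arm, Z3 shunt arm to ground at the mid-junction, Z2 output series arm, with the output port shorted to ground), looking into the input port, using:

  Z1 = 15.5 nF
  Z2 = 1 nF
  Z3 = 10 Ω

Step 1 — Angular frequency: ω = 2π·f = 2π·5220 = 3.28e+04 rad/s.
Step 2 — Component impedances:
  Z1: Z = 1/(jωC) = -j/(ω·C) = 0 - j1967 Ω
  Z2: Z = 1/(jωC) = -j/(ω·C) = 0 - j3.049e+04 Ω
  Z3: Z = R = 10 Ω
Step 3 — With the output port shorted to ground, the output series arm Z2 runs from the junction to ground; the shunt arm Z3 also runs from the junction to ground. They appear in parallel: Z3 || Z2 = 10 - j0.00328 Ω.
Step 4 — Series with input arm Z1: Z_in = Z1 + (Z3 || Z2) = 10 - j1967 Ω = 1967∠-89.7° Ω.

Z = 10 - j1967 Ω = 1967∠-89.7° Ω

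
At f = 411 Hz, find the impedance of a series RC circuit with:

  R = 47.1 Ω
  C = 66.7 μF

Step 1 — Angular frequency: ω = 2π·f = 2π·411 = 2582 rad/s.
Step 2 — Component impedances:
  R: Z = R = 47.1 Ω
  C: Z = 1/(jωC) = -j/(ω·C) = 0 - j5.806 Ω
Step 3 — Series combination: Z_total = R + C = 47.1 - j5.806 Ω = 47.46∠-7.0° Ω.

Z = 47.1 - j5.806 Ω = 47.46∠-7.0° Ω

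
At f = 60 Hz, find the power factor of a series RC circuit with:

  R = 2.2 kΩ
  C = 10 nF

Step 1 — Angular frequency: ω = 2π·f = 2π·60 = 377 rad/s.
Step 2 — Component impedances:
  R: Z = R = 2200 Ω
  C: Z = 1/(jωC) = -j/(ω·C) = 0 - j2.653e+05 Ω
Step 3 — Series combination: Z_total = R + C = 2200 - j2.653e+05 Ω = 2.653e+05∠-89.5° Ω.
Step 4 — Power factor: PF = cos(φ) = Re(Z)/|Z| = 2200/265267 = 0.008294.
Step 5 — Type: Im(Z) = -2.653e+05 ⇒ leading (phase φ = -89.5°).

PF = 0.008294 (leading, φ = -89.5°)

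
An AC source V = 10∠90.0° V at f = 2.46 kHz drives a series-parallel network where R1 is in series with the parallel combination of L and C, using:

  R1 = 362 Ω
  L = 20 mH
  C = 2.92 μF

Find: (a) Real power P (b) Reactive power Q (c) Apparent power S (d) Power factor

Step 1 — Angular frequency: ω = 2π·f = 2π·2460 = 1.546e+04 rad/s.
Step 2 — Component impedances:
  R1: Z = R = 362 Ω
  L: Z = jωL = j·1.546e+04·0.02 = 0 + j309.1 Ω
  C: Z = 1/(jωC) = -j/(ω·C) = 0 - j22.16 Ω
Step 3 — Parallel branch: L || C = 1/(1/L + 1/C) = 0 - j23.87 Ω.
Step 4 — Series with R1: Z_total = R1 + (L || C) = 362 - j23.87 Ω = 362.8∠-3.8° Ω.
Step 5 — Source phasor: V = 10∠90.0° V = 0 + j10 V.
Step 6 — Current: I = V / Z = -0.001813 + j0.0275 A = 0.02756∠93.8° A.
Step 7 — Complex power: S = V·I* = 0.275 - j0.01813 VA.
Step 8 — Real power: P = Re(S) = 0.275 W.
Step 9 — Reactive power: Q = Im(S) = -0.01813 VAR.
Step 10 — Apparent power: |S| = 0.2756 VA.
Step 11 — Power factor: PF = P/|S| = 0.9978 (leading).

(a) P = 0.275 W  (b) Q = -0.01813 VAR  (c) S = 0.2756 VA  (d) PF = 0.9978 (leading)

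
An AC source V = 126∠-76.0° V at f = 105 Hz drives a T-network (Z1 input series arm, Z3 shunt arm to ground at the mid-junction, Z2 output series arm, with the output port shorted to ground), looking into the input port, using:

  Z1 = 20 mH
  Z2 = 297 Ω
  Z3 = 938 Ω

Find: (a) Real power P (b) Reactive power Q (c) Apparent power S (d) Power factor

Step 1 — Angular frequency: ω = 2π·f = 2π·105 = 659.7 rad/s.
Step 2 — Component impedances:
  Z1: Z = jωL = j·659.7·0.02 = 0 + j13.19 Ω
  Z2: Z = R = 297 Ω
  Z3: Z = R = 938 Ω
Step 3 — With the output port shorted to ground, the output series arm Z2 runs from the junction to ground; the shunt arm Z3 also runs from the junction to ground. They appear in parallel: Z3 || Z2 = 225.6 Ω.
Step 4 — Series with input arm Z1: Z_in = Z1 + (Z3 || Z2) = 225.6 + j13.19 Ω = 226∠3.3° Ω.
Step 5 — Source phasor: V = 126∠-76.0° V = 30.48 - j122.3 V.
Step 6 — Current: I = V / Z = 0.1031 - j0.548 A = 0.5576∠-79.3° A.
Step 7 — Complex power: S = V·I* = 70.14 + j4.103 VA.
Step 8 — Real power: P = Re(S) = 70.14 W.
Step 9 — Reactive power: Q = Im(S) = 4.103 VAR.
Step 10 — Apparent power: |S| = 70.26 VA.
Step 11 — Power factor: PF = P/|S| = 0.9983 (lagging).

(a) P = 70.14 W  (b) Q = 4.103 VAR  (c) S = 70.26 VA  (d) PF = 0.9983 (lagging)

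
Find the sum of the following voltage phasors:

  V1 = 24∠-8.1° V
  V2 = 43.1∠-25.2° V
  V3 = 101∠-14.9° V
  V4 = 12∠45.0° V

Step 1 — Convert each phasor to rectangular form:
  V1 = 24·(cos(-8.1°) + j·sin(-8.1°)) = 23.76 - j3.382 V
  V2 = 43.1·(cos(-25.2°) + j·sin(-25.2°)) = 39 - j18.35 V
  V3 = 101·(cos(-14.9°) + j·sin(-14.9°)) = 97.6 - j25.97 V
  V4 = 12·(cos(45.0°) + j·sin(45.0°)) = 8.485 + j8.485 V
Step 2 — Sum components: V_total = 168.8 - j39.22 V.
Step 3 — Convert to polar: |V_total| = 173.3 V, ∠V_total = -13.1°.

V_total = 173.3∠-13.1° V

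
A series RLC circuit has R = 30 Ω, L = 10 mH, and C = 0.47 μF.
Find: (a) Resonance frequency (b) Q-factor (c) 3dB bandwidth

Step 1 — Resonance: ω₀ = 1/√(LC) = 1/√(0.01·4.7e-07) = 1.459e+04 rad/s.
Step 2 — f₀ = ω₀/(2π) = 2322 Hz.
Step 3 — Series Q: Q = ω₀L/R = 1.459e+04·0.01/30 = 4.862.
Step 4 — Bandwidth: Δω = ω₀/Q = 3000 rad/s; BW = Δω/(2π) = 477.5 Hz.

(a) f₀ = 2322 Hz  (b) Q = 4.862  (c) BW = 477.5 Hz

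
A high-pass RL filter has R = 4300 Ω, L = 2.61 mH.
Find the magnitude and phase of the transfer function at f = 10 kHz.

Step 1 — Angular frequency: ω = 2π·1e+04 = 6.283e+04 rad/s.
Step 2 — Transfer function: H(jω) = jωL/(R + jωL).
Step 3 — Numerator jωL = j·164; denominator R + jωL = 4300 + j164.
Step 4 — H = 0.001452 + j0.03808.
Step 5 — Magnitude: |H| = 0.03811 (-28.4 dB); phase: φ = 87.8°.

|H| = 0.03811 (-28.4 dB), φ = 87.8°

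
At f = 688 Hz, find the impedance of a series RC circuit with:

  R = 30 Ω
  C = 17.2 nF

Step 1 — Angular frequency: ω = 2π·f = 2π·688 = 4323 rad/s.
Step 2 — Component impedances:
  R: Z = R = 30 Ω
  C: Z = 1/(jωC) = -j/(ω·C) = 0 - j1.345e+04 Ω
Step 3 — Series combination: Z_total = R + C = 30 - j1.345e+04 Ω = 1.345e+04∠-89.9° Ω.

Z = 30 - j1.345e+04 Ω = 1.345e+04∠-89.9° Ω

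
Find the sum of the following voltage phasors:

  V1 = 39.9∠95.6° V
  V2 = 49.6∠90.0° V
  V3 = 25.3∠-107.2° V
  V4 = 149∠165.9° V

Step 1 — Convert each phasor to rectangular form:
  V1 = 39.9·(cos(95.6°) + j·sin(95.6°)) = -3.894 + j39.71 V
  V2 = 49.6·(cos(90.0°) + j·sin(90.0°)) = 0 + j49.6 V
  V3 = 25.3·(cos(-107.2°) + j·sin(-107.2°)) = -7.481 - j24.17 V
  V4 = 149·(cos(165.9°) + j·sin(165.9°)) = -144.5 + j36.3 V
Step 2 — Sum components: V_total = -155.9 + j101.4 V.
Step 3 — Convert to polar: |V_total| = 186 V, ∠V_total = 146.9°.

V_total = 186∠146.9° V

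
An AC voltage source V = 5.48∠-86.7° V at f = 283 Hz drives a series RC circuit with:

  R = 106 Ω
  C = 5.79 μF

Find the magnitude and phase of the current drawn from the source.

Step 1 — Angular frequency: ω = 2π·f = 2π·283 = 1778 rad/s.
Step 2 — Component impedances:
  R: Z = R = 106 Ω
  C: Z = 1/(jωC) = -j/(ω·C) = 0 - j97.13 Ω
Step 3 — Series combination: Z_total = R + C = 106 - j97.13 Ω = 143.8∠-42.5° Ω.
Step 4 — Source phasor: V = 5.48∠-86.7° V = 0.3155 - j5.471 V.
Step 5 — Ohm's law: I = V / Z_total = (0.3155 - j5.471) / (106 - j97.13) = 0.02733 - j0.02657 A.
Step 6 — Convert to polar: |I| = 0.03812 A, ∠I = -44.2°.

I = 0.03812∠-44.2° A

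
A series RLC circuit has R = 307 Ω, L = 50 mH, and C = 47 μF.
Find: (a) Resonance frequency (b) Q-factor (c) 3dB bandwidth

Step 1 — Resonance: ω₀ = 1/√(LC) = 1/√(0.05·4.7e-05) = 652.3 rad/s.
Step 2 — f₀ = ω₀/(2π) = 103.8 Hz.
Step 3 — Series Q: Q = ω₀L/R = 652.3·0.05/307 = 0.1062.
Step 4 — Bandwidth: Δω = ω₀/Q = 6140 rad/s; BW = Δω/(2π) = 977.2 Hz.

(a) f₀ = 103.8 Hz  (b) Q = 0.1062  (c) BW = 977.2 Hz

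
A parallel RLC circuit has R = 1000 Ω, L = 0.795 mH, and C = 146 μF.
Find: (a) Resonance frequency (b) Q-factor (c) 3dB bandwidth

Step 1 — Resonance: ω₀ = 1/√(LC) = 1/√(0.000795·0.000146) = 2935 rad/s.
Step 2 — f₀ = ω₀/(2π) = 467.2 Hz.
Step 3 — Parallel Q: Q = R/(ω₀L) = 1000/(2935·0.000795) = 428.5.
Step 4 — Bandwidth: Δω = ω₀/Q = 6.849 rad/s; BW = Δω/(2π) = 1.09 Hz.

(a) f₀ = 467.2 Hz  (b) Q = 428.5  (c) BW = 1.09 Hz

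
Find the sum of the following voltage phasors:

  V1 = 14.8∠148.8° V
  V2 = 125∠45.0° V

Step 1 — Convert each phasor to rectangular form:
  V1 = 14.8·(cos(148.8°) + j·sin(148.8°)) = -12.66 + j7.667 V
  V2 = 125·(cos(45.0°) + j·sin(45.0°)) = 88.39 + j88.39 V
Step 2 — Sum components: V_total = 75.73 + j96.06 V.
Step 3 — Convert to polar: |V_total| = 122.3 V, ∠V_total = 51.7°.

V_total = 122.3∠51.7° V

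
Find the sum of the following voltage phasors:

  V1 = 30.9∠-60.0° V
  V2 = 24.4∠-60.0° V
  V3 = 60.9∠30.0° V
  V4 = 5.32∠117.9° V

Step 1 — Convert each phasor to rectangular form:
  V1 = 30.9·(cos(-60.0°) + j·sin(-60.0°)) = 15.45 - j26.76 V
  V2 = 24.4·(cos(-60.0°) + j·sin(-60.0°)) = 12.2 - j21.13 V
  V3 = 60.9·(cos(30.0°) + j·sin(30.0°)) = 52.74 + j30.45 V
  V4 = 5.32·(cos(117.9°) + j·sin(117.9°)) = -2.489 + j4.702 V
Step 2 — Sum components: V_total = 77.9 - j12.74 V.
Step 3 — Convert to polar: |V_total| = 78.94 V, ∠V_total = -9.3°.

V_total = 78.94∠-9.3° V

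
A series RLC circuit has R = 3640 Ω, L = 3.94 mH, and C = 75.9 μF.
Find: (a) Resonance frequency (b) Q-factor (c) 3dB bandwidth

Step 1 — Resonance: ω₀ = 1/√(LC) = 1/√(0.00394·7.59e-05) = 1829 rad/s.
Step 2 — f₀ = ω₀/(2π) = 291 Hz.
Step 3 — Series Q: Q = ω₀L/R = 1829·0.00394/3640 = 0.001979.
Step 4 — Bandwidth: Δω = ω₀/Q = 9.239e+05 rad/s; BW = Δω/(2π) = 1.47e+05 Hz.

(a) f₀ = 291 Hz  (b) Q = 0.001979  (c) BW = 1.47e+05 Hz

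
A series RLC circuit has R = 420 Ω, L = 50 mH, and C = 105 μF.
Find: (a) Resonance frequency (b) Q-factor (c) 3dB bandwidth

Step 1 — Resonance: ω₀ = 1/√(LC) = 1/√(0.05·0.000105) = 436.4 rad/s.
Step 2 — f₀ = ω₀/(2π) = 69.46 Hz.
Step 3 — Series Q: Q = ω₀L/R = 436.4·0.05/420 = 0.05196.
Step 4 — Bandwidth: Δω = ω₀/Q = 8400 rad/s; BW = Δω/(2π) = 1337 Hz.

(a) f₀ = 69.46 Hz  (b) Q = 0.05196  (c) BW = 1337 Hz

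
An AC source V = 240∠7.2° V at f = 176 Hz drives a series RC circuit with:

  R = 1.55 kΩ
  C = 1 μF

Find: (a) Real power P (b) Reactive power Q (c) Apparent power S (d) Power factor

Step 1 — Angular frequency: ω = 2π·f = 2π·176 = 1106 rad/s.
Step 2 — Component impedances:
  R: Z = R = 1550 Ω
  C: Z = 1/(jωC) = -j/(ω·C) = 0 - j904.3 Ω
Step 3 — Series combination: Z_total = R + C = 1550 - j904.3 Ω = 1795∠-30.3° Ω.
Step 4 — Source phasor: V = 240∠7.2° V = 238.1 + j30.08 V.
Step 5 — Current: I = V / Z = 0.1062 + j0.08134 A = 0.1337∠37.5° A.
Step 6 — Complex power: S = V·I* = 27.72 - j16.17 VA.
Step 7 — Real power: P = Re(S) = 27.72 W.
Step 8 — Reactive power: Q = Im(S) = -16.17 VAR.
Step 9 — Apparent power: |S| = 32.1 VA.
Step 10 — Power factor: PF = P/|S| = 0.8637 (leading).

(a) P = 27.72 W  (b) Q = -16.17 VAR  (c) S = 32.1 VA  (d) PF = 0.8637 (leading)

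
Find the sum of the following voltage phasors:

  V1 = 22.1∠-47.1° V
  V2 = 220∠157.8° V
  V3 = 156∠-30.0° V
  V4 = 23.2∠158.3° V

Step 1 — Convert each phasor to rectangular form:
  V1 = 22.1·(cos(-47.1°) + j·sin(-47.1°)) = 15.04 - j16.19 V
  V2 = 220·(cos(157.8°) + j·sin(157.8°)) = -203.7 + j83.12 V
  V3 = 156·(cos(-30.0°) + j·sin(-30.0°)) = 135.1 - j78 V
  V4 = 23.2·(cos(158.3°) + j·sin(158.3°)) = -21.56 + j8.578 V
Step 2 — Sum components: V_total = -75.1 - j2.486 V.
Step 3 — Convert to polar: |V_total| = 75.14 V, ∠V_total = -178.1°.

V_total = 75.14∠-178.1° V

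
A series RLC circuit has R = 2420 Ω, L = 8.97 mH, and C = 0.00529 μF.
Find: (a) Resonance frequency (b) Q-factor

Step 1 — Resonance condition Im(Z)=0 gives ω₀ = 1/√(LC).
Step 2 — ω₀ = 1/√(0.00897·5.29e-09) = 1.452e+05 rad/s.
Step 3 — f₀ = ω₀/(2π) = 2.31e+04 Hz.
Step 4 — Series Q: Q = ω₀L/R = 1.452e+05·0.00897/2420 = 0.5381.

(a) f₀ = 2.31e+04 Hz  (b) Q = 0.5381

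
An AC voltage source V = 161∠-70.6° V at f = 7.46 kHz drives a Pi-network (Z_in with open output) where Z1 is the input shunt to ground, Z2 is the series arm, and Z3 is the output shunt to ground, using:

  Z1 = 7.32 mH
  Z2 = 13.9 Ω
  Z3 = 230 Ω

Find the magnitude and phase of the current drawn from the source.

Step 1 — Angular frequency: ω = 2π·f = 2π·7460 = 4.687e+04 rad/s.
Step 2 — Component impedances:
  Z1: Z = jωL = j·4.687e+04·0.00732 = 0 + j343.1 Ω
  Z2: Z = R = 13.9 Ω
  Z3: Z = R = 230 Ω
Step 3 — With open output, the series arm Z2 and the output shunt Z3 appear in series to ground: Z2 + Z3 = 243.9 Ω.
Step 4 — Parallel with input shunt Z1: Z_in = Z1 || (Z2 + Z3) = 162 + j115.2 Ω = 198.8∠35.4° Ω.
Step 5 — Source phasor: V = 161∠-70.6° V = 53.48 - j151.9 V.
Step 6 — Ohm's law: I = V / Z_total = (53.48 - j151.9) / (162 + j115.2) = -0.2233 - j0.7785 A.
Step 7 — Convert to polar: |I| = 0.8099 A, ∠I = -106.0°.

I = 0.8099∠-106.0° A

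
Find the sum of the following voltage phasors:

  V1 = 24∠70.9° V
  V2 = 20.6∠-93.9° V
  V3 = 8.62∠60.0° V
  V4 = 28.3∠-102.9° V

Step 1 — Convert each phasor to rectangular form:
  V1 = 24·(cos(70.9°) + j·sin(70.9°)) = 7.853 + j22.68 V
  V2 = 20.6·(cos(-93.9°) + j·sin(-93.9°)) = -1.401 - j20.55 V
  V3 = 8.62·(cos(60.0°) + j·sin(60.0°)) = 4.31 + j7.465 V
  V4 = 28.3·(cos(-102.9°) + j·sin(-102.9°)) = -6.318 - j27.59 V
Step 2 — Sum components: V_total = 4.444 - j17.99 V.
Step 3 — Convert to polar: |V_total| = 18.53 V, ∠V_total = -76.1°.

V_total = 18.53∠-76.1° V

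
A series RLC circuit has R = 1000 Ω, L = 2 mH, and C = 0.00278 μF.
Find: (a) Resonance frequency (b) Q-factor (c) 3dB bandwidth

Step 1 — Resonance: ω₀ = 1/√(LC) = 1/√(0.002·2.78e-09) = 4.241e+05 rad/s.
Step 2 — f₀ = ω₀/(2π) = 6.75e+04 Hz.
Step 3 — Series Q: Q = ω₀L/R = 4.241e+05·0.002/1000 = 0.8482.
Step 4 — Bandwidth: Δω = ω₀/Q = 5e+05 rad/s; BW = Δω/(2π) = 7.958e+04 Hz.

(a) f₀ = 6.75e+04 Hz  (b) Q = 0.8482  (c) BW = 7.958e+04 Hz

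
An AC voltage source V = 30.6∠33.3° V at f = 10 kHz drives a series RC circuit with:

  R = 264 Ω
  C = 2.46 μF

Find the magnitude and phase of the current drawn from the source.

Step 1 — Angular frequency: ω = 2π·f = 2π·1e+04 = 6.283e+04 rad/s.
Step 2 — Component impedances:
  R: Z = R = 264 Ω
  C: Z = 1/(jωC) = -j/(ω·C) = 0 - j6.47 Ω
Step 3 — Series combination: Z_total = R + C = 264 - j6.47 Ω = 264.1∠-1.4° Ω.
Step 4 — Source phasor: V = 30.6∠33.3° V = 25.58 + j16.8 V.
Step 5 — Ohm's law: I = V / Z_total = (25.58 + j16.8) / (264 - j6.47) = 0.09526 + j0.06597 A.
Step 6 — Convert to polar: |I| = 0.1159 A, ∠I = 34.7°.

I = 0.1159∠34.7° A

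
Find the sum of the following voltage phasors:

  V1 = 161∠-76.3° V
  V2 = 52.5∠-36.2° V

Step 1 — Convert each phasor to rectangular form:
  V1 = 161·(cos(-76.3°) + j·sin(-76.3°)) = 38.13 - j156.4 V
  V2 = 52.5·(cos(-36.2°) + j·sin(-36.2°)) = 42.37 - j31.01 V
Step 2 — Sum components: V_total = 80.5 - j187.4 V.
Step 3 — Convert to polar: |V_total| = 204 V, ∠V_total = -66.8°.

V_total = 204∠-66.8° V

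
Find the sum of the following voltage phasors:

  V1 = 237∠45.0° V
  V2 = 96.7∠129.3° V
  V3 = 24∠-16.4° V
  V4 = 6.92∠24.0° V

Step 1 — Convert each phasor to rectangular form:
  V1 = 237·(cos(45.0°) + j·sin(45.0°)) = 167.6 + j167.6 V
  V2 = 96.7·(cos(129.3°) + j·sin(129.3°)) = -61.25 + j74.83 V
  V3 = 24·(cos(-16.4°) + j·sin(-16.4°)) = 23.02 - j6.776 V
  V4 = 6.92·(cos(24.0°) + j·sin(24.0°)) = 6.322 + j2.815 V
Step 2 — Sum components: V_total = 135.7 + j238.5 V.
Step 3 — Convert to polar: |V_total| = 274.4 V, ∠V_total = 60.4°.

V_total = 274.4∠60.4° V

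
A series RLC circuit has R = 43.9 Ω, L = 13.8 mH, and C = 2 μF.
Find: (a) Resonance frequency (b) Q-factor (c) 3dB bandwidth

Step 1 — Resonance: ω₀ = 1/√(LC) = 1/√(0.0138·2e-06) = 6019 rad/s.
Step 2 — f₀ = ω₀/(2π) = 958 Hz.
Step 3 — Series Q: Q = ω₀L/R = 6019·0.0138/43.9 = 1.892.
Step 4 — Bandwidth: Δω = ω₀/Q = 3181 rad/s; BW = Δω/(2π) = 506.3 Hz.

(a) f₀ = 958 Hz  (b) Q = 1.892  (c) BW = 506.3 Hz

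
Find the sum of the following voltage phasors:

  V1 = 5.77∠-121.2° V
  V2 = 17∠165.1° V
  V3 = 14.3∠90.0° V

Step 1 — Convert each phasor to rectangular form:
  V1 = 5.77·(cos(-121.2°) + j·sin(-121.2°)) = -2.989 - j4.935 V
  V2 = 17·(cos(165.1°) + j·sin(165.1°)) = -16.43 + j4.371 V
  V3 = 14.3·(cos(90.0°) + j·sin(90.0°)) = 0 + j14.3 V
Step 2 — Sum components: V_total = -19.42 + j13.74 V.
Step 3 — Convert to polar: |V_total| = 23.78 V, ∠V_total = 144.7°.

V_total = 23.78∠144.7° V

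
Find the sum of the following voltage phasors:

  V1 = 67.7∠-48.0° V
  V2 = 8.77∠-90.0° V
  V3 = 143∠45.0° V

Step 1 — Convert each phasor to rectangular form:
  V1 = 67.7·(cos(-48.0°) + j·sin(-48.0°)) = 45.3 - j50.31 V
  V2 = 8.77·(cos(-90.0°) + j·sin(-90.0°)) = 0 - j8.77 V
  V3 = 143·(cos(45.0°) + j·sin(45.0°)) = 101.1 + j101.1 V
Step 2 — Sum components: V_total = 146.4 + j42.04 V.
Step 3 — Convert to polar: |V_total| = 152.3 V, ∠V_total = 16.0°.

V_total = 152.3∠16.0° V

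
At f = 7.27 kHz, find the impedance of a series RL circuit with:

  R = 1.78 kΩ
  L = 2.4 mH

Step 1 — Angular frequency: ω = 2π·f = 2π·7270 = 4.568e+04 rad/s.
Step 2 — Component impedances:
  R: Z = R = 1780 Ω
  L: Z = jωL = j·4.568e+04·0.0024 = 0 + j109.6 Ω
Step 3 — Series combination: Z_total = R + L = 1780 + j109.6 Ω = 1783∠3.5° Ω.

Z = 1780 + j109.6 Ω = 1783∠3.5° Ω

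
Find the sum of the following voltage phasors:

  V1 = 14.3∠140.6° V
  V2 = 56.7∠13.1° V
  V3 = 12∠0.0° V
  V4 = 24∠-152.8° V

Step 1 — Convert each phasor to rectangular form:
  V1 = 14.3·(cos(140.6°) + j·sin(140.6°)) = -11.05 + j9.077 V
  V2 = 56.7·(cos(13.1°) + j·sin(13.1°)) = 55.22 + j12.85 V
  V3 = 12·(cos(0.0°) + j·sin(0.0°)) = 12 V
  V4 = 24·(cos(-152.8°) + j·sin(-152.8°)) = -21.35 - j10.97 V
Step 2 — Sum components: V_total = 34.83 + j10.96 V.
Step 3 — Convert to polar: |V_total| = 36.51 V, ∠V_total = 17.5°.

V_total = 36.51∠17.5° V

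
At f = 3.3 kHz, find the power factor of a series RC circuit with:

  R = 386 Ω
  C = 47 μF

Step 1 — Angular frequency: ω = 2π·f = 2π·3300 = 2.073e+04 rad/s.
Step 2 — Component impedances:
  R: Z = R = 386 Ω
  C: Z = 1/(jωC) = -j/(ω·C) = 0 - j1.026 Ω
Step 3 — Series combination: Z_total = R + C = 386 - j1.026 Ω = 386∠-0.2° Ω.
Step 4 — Power factor: PF = cos(φ) = Re(Z)/|Z| = 386/386 = 1.
Step 5 — Type: Im(Z) = -1.026 ⇒ leading (phase φ = -0.2°).

PF = 1 (leading, φ = -0.2°)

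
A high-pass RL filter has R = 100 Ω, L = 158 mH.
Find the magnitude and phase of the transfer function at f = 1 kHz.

Step 1 — Angular frequency: ω = 2π·1000 = 6283 rad/s.
Step 2 — Transfer function: H(jω) = jωL/(R + jωL).
Step 3 — Numerator jωL = j·992.7; denominator R + jωL = 100 + j992.7.
Step 4 — H = 0.99 + j0.09972.
Step 5 — Magnitude: |H| = 0.995 (-0.0 dB); phase: φ = 5.8°.

|H| = 0.995 (-0.0 dB), φ = 5.8°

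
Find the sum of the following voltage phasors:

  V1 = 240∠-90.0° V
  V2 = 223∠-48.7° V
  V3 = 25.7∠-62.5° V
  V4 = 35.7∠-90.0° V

Step 1 — Convert each phasor to rectangular form:
  V1 = 240·(cos(-90.0°) + j·sin(-90.0°)) = 0 - j240 V
  V2 = 223·(cos(-48.7°) + j·sin(-48.7°)) = 147.2 - j167.5 V
  V3 = 25.7·(cos(-62.5°) + j·sin(-62.5°)) = 11.87 - j22.8 V
  V4 = 35.7·(cos(-90.0°) + j·sin(-90.0°)) = 0 - j35.7 V
Step 2 — Sum components: V_total = 159 - j466 V.
Step 3 — Convert to polar: |V_total| = 492.4 V, ∠V_total = -71.2°.

V_total = 492.4∠-71.2° V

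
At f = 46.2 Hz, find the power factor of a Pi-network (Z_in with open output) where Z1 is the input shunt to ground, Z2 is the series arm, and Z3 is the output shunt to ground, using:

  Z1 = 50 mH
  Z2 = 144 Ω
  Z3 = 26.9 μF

Step 1 — Angular frequency: ω = 2π·f = 2π·46.2 = 290.3 rad/s.
Step 2 — Component impedances:
  Z1: Z = jωL = j·290.3·0.05 = 0 + j14.51 Ω
  Z2: Z = R = 144 Ω
  Z3: Z = 1/(jωC) = -j/(ω·C) = 0 - j128.1 Ω
Step 3 — With open output, the series arm Z2 and the output shunt Z3 appear in series to ground: Z2 + Z3 = 144 - j128.1 Ω.
Step 4 — Parallel with input shunt Z1: Z_in = Z1 || (Z2 + Z3) = 0.902 + j15.23 Ω = 15.25∠86.6° Ω.
Step 5 — Power factor: PF = cos(φ) = Re(Z)/|Z| = 0.90204/15.252 = 0.05914.
Step 6 — Type: Im(Z) = 15.23 ⇒ lagging (phase φ = 86.6°).

PF = 0.05914 (lagging, φ = 86.6°)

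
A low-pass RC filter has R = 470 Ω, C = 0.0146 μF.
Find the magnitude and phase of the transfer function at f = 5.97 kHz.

Step 1 — Angular frequency: ω = 2π·5970 = 3.751e+04 rad/s.
Step 2 — Transfer function: H(jω) = 1/(1 + jωRC).
Step 3 — Denominator: 1 + jωRC = 1 + j·3.751e+04·470·1.46e-08 = 1 + j0.2574.
Step 4 — H = 0.9379 - j0.2414.
Step 5 — Magnitude: |H| = 0.9684 (-0.3 dB); phase: φ = -14.4°.

|H| = 0.9684 (-0.3 dB), φ = -14.4°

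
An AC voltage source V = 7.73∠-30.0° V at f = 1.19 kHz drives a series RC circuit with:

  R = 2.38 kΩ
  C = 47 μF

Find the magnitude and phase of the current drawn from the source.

Step 1 — Angular frequency: ω = 2π·f = 2π·1190 = 7477 rad/s.
Step 2 — Component impedances:
  R: Z = R = 2380 Ω
  C: Z = 1/(jωC) = -j/(ω·C) = 0 - j2.846 Ω
Step 3 — Series combination: Z_total = R + C = 2380 - j2.846 Ω = 2380∠-0.1° Ω.
Step 4 — Source phasor: V = 7.73∠-30.0° V = 6.694 - j3.865 V.
Step 5 — Ohm's law: I = V / Z_total = (6.694 - j3.865) / (2380 - j2.846) = 0.002815 - j0.001621 A.
Step 6 — Convert to polar: |I| = 0.003248 A, ∠I = -29.9°.

I = 0.003248∠-29.9° A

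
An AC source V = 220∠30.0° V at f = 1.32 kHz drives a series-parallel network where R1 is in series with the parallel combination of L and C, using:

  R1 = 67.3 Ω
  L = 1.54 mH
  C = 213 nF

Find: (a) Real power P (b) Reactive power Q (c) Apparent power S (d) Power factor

Step 1 — Angular frequency: ω = 2π·f = 2π·1320 = 8294 rad/s.
Step 2 — Component impedances:
  R1: Z = R = 67.3 Ω
  L: Z = jωL = j·8294·0.00154 = 0 + j12.77 Ω
  C: Z = 1/(jωC) = -j/(ω·C) = 0 - j566.1 Ω
Step 3 — Parallel branch: L || C = 1/(1/L + 1/C) = 0 + j13.07 Ω.
Step 4 — Series with R1: Z_total = R1 + (L || C) = 67.3 + j13.07 Ω = 68.56∠11.0° Ω.
Step 5 — Source phasor: V = 220∠30.0° V = 190.5 + j110 V.
Step 6 — Current: I = V / Z = 3.034 + j1.045 A = 3.209∠19.0° A.
Step 7 — Complex power: S = V·I* = 693 + j134.6 VA.
Step 8 — Real power: P = Re(S) = 693 W.
Step 9 — Reactive power: Q = Im(S) = 134.6 VAR.
Step 10 — Apparent power: |S| = 706 VA.
Step 11 — Power factor: PF = P/|S| = 0.9817 (lagging).

(a) P = 693 W  (b) Q = 134.6 VAR  (c) S = 706 VA  (d) PF = 0.9817 (lagging)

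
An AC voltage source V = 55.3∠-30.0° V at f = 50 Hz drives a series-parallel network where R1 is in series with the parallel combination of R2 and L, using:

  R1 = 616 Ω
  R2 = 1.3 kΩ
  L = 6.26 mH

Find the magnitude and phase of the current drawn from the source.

Step 1 — Angular frequency: ω = 2π·f = 2π·50 = 314.2 rad/s.
Step 2 — Component impedances:
  R1: Z = R = 616 Ω
  R2: Z = R = 1300 Ω
  L: Z = jωL = j·314.2·0.00626 = 0 + j1.967 Ω
Step 3 — Parallel branch: R2 || L = 1/(1/R2 + 1/L) = 0.002975 + j1.967 Ω.
Step 4 — Series with R1: Z_total = R1 + (R2 || L) = 616 + j1.967 Ω = 616∠0.2° Ω.
Step 5 — Source phasor: V = 55.3∠-30.0° V = 47.89 - j27.65 V.
Step 6 — Ohm's law: I = V / Z_total = (47.89 - j27.65) / (616 + j1.967) = 0.0776 - j0.04513 A.
Step 7 — Convert to polar: |I| = 0.08977 A, ∠I = -30.2°.

I = 0.08977∠-30.2° A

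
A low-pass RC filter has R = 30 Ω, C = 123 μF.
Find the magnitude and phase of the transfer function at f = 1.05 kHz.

Step 1 — Angular frequency: ω = 2π·1050 = 6597 rad/s.
Step 2 — Transfer function: H(jω) = 1/(1 + jωRC).
Step 3 — Denominator: 1 + jωRC = 1 + j·6597·30·0.000123 = 1 + j24.34.
Step 4 — H = 0.001685 - j0.04101.
Step 5 — Magnitude: |H| = 0.04104 (-27.7 dB); phase: φ = -87.6°.

|H| = 0.04104 (-27.7 dB), φ = -87.6°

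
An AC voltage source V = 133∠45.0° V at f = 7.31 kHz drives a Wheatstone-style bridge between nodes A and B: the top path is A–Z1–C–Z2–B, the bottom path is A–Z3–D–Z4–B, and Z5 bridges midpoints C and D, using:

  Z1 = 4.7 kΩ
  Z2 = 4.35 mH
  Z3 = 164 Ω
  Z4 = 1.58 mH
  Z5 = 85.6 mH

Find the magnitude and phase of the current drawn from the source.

Step 1 — Angular frequency: ω = 2π·f = 2π·7310 = 4.593e+04 rad/s.
Step 2 — Component impedances:
  Z1: Z = R = 4700 Ω
  Z2: Z = jωL = j·4.593e+04·0.00435 = 0 + j199.8 Ω
  Z3: Z = R = 164 Ω
  Z4: Z = jωL = j·4.593e+04·0.00158 = 0 + j72.57 Ω
  Z5: Z = jωL = j·4.593e+04·0.0856 = 0 + j3932 Ω
Step 3 — Bridge requires nodal analysis (the Z5 bridge couples midpoints C and D, so the two paths cannot be reduced to a simple series/parallel combination). Setting node B to ground and injecting 1 A at node A, the 3-node admittance system at A, C, D solves to V_A = Z_AB = 159.2 + j66.99 Ω = 172.7∠22.8° Ω.
Step 4 — Source phasor: V = 133∠45.0° V = 94.05 + j94.05 V.
Step 5 — Ohm's law: I = V / Z_total = (94.05 + j94.05) / (159.2 + j66.99) = 0.7131 + j0.2907 A.
Step 6 — Convert to polar: |I| = 0.7701 A, ∠I = 22.2°.

I = 0.7701∠22.2° A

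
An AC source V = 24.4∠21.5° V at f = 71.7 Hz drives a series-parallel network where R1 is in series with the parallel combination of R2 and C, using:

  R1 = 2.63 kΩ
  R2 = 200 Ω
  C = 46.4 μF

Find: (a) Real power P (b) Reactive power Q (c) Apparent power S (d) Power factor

Step 1 — Angular frequency: ω = 2π·f = 2π·71.7 = 450.5 rad/s.
Step 2 — Component impedances:
  R1: Z = R = 2630 Ω
  R2: Z = R = 200 Ω
  C: Z = 1/(jωC) = -j/(ω·C) = 0 - j47.84 Ω
Step 3 — Parallel branch: R2 || C = 1/(1/R2 + 1/C) = 10.82 - j45.25 Ω.
Step 4 — Series with R1: Z_total = R1 + (R2 || C) = 2641 - j45.25 Ω = 2641∠-1.0° Ω.
Step 5 — Source phasor: V = 24.4∠21.5° V = 22.7 + j8.943 V.
Step 6 — Current: I = V / Z = 0.008536 + j0.003533 A = 0.009238∠22.5° A.
Step 7 — Complex power: S = V·I* = 0.2254 - j0.003862 VA.
Step 8 — Real power: P = Re(S) = 0.2254 W.
Step 9 — Reactive power: Q = Im(S) = -0.003862 VAR.
Step 10 — Apparent power: |S| = 0.2254 VA.
Step 11 — Power factor: PF = P/|S| = 0.9999 (leading).

(a) P = 0.2254 W  (b) Q = -0.003862 VAR  (c) S = 0.2254 VA  (d) PF = 0.9999 (leading)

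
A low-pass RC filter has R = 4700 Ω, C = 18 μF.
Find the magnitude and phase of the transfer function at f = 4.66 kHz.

Step 1 — Angular frequency: ω = 2π·4660 = 2.928e+04 rad/s.
Step 2 — Transfer function: H(jω) = 1/(1 + jωRC).
Step 3 — Denominator: 1 + jωRC = 1 + j·2.928e+04·4700·1.8e-05 = 1 + j2477.
Step 4 — H = 1.63e-07 - j0.0004037.
Step 5 — Magnitude: |H| = 0.0004037 (-67.9 dB); phase: φ = -90.0°.

|H| = 0.0004037 (-67.9 dB), φ = -90.0°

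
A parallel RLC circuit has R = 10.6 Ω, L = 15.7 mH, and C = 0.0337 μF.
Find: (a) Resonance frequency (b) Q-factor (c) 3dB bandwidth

Step 1 — Resonance: ω₀ = 1/√(LC) = 1/√(0.0157·3.37e-08) = 4.347e+04 rad/s.
Step 2 — f₀ = ω₀/(2π) = 6919 Hz.
Step 3 — Parallel Q: Q = R/(ω₀L) = 10.6/(4.347e+04·0.0157) = 0.01553.
Step 4 — Bandwidth: Δω = ω₀/Q = 2.799e+06 rad/s; BW = Δω/(2π) = 4.455e+05 Hz.

(a) f₀ = 6919 Hz  (b) Q = 0.01553  (c) BW = 4.455e+05 Hz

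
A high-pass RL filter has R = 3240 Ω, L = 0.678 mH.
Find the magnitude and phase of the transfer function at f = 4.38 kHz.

Step 1 — Angular frequency: ω = 2π·4380 = 2.752e+04 rad/s.
Step 2 — Transfer function: H(jω) = jωL/(R + jωL).
Step 3 — Numerator jωL = j·18.66; denominator R + jωL = 3240 + j18.66.
Step 4 — H = 3.316e-05 + j0.005759.
Step 5 — Magnitude: |H| = 0.005759 (-44.8 dB); phase: φ = 89.7°.

|H| = 0.005759 (-44.8 dB), φ = 89.7°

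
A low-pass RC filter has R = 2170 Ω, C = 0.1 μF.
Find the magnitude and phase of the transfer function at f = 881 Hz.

Step 1 — Angular frequency: ω = 2π·881 = 5535 rad/s.
Step 2 — Transfer function: H(jω) = 1/(1 + jωRC).
Step 3 — Denominator: 1 + jωRC = 1 + j·5535·2170·1e-07 = 1 + j1.201.
Step 4 — H = 0.4094 - j0.4917.
Step 5 — Magnitude: |H| = 0.6398 (-3.9 dB); phase: φ = -50.2°.

|H| = 0.6398 (-3.9 dB), φ = -50.2°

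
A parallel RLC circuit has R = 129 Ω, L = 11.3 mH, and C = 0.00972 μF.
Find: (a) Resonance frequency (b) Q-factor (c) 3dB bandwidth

Step 1 — Resonance: ω₀ = 1/√(LC) = 1/√(0.0113·9.72e-09) = 9.542e+04 rad/s.
Step 2 — f₀ = ω₀/(2π) = 1.519e+04 Hz.
Step 3 — Parallel Q: Q = R/(ω₀L) = 129/(9.542e+04·0.0113) = 0.1196.
Step 4 — Bandwidth: Δω = ω₀/Q = 7.975e+05 rad/s; BW = Δω/(2π) = 1.269e+05 Hz.

(a) f₀ = 1.519e+04 Hz  (b) Q = 0.1196  (c) BW = 1.269e+05 Hz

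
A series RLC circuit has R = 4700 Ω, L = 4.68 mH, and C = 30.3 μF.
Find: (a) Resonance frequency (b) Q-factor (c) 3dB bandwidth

Step 1 — Resonance: ω₀ = 1/√(LC) = 1/√(0.00468·3.03e-05) = 2656 rad/s.
Step 2 — f₀ = ω₀/(2π) = 422.6 Hz.
Step 3 — Series Q: Q = ω₀L/R = 2656·0.00468/4700 = 0.002644.
Step 4 — Bandwidth: Δω = ω₀/Q = 1.004e+06 rad/s; BW = Δω/(2π) = 1.598e+05 Hz.

(a) f₀ = 422.6 Hz  (b) Q = 0.002644  (c) BW = 1.598e+05 Hz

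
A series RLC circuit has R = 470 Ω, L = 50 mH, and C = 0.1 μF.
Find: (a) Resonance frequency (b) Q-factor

Step 1 — Resonance condition Im(Z)=0 gives ω₀ = 1/√(LC).
Step 2 — ω₀ = 1/√(0.05·1e-07) = 1.414e+04 rad/s.
Step 3 — f₀ = ω₀/(2π) = 2251 Hz.
Step 4 — Series Q: Q = ω₀L/R = 1.414e+04·0.05/470 = 1.504.

(a) f₀ = 2251 Hz  (b) Q = 1.504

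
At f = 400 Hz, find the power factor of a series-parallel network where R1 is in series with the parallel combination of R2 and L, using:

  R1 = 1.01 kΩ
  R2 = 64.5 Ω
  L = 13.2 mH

Step 1 — Angular frequency: ω = 2π·f = 2π·400 = 2513 rad/s.
Step 2 — Component impedances:
  R1: Z = R = 1010 Ω
  R2: Z = R = 64.5 Ω
  L: Z = jωL = j·2513·0.0132 = 0 + j33.18 Ω
Step 3 — Parallel branch: R2 || L = 1/(1/R2 + 1/L) = 13.49 + j26.23 Ω.
Step 4 — Series with R1: Z_total = R1 + (R2 || L) = 1023 + j26.23 Ω = 1024∠1.5° Ω.
Step 5 — Power factor: PF = cos(φ) = Re(Z)/|Z| = 1023.5/1023.8 = 0.9997.
Step 6 — Type: Im(Z) = 26.23 ⇒ lagging (phase φ = 1.5°).

PF = 0.9997 (lagging, φ = 1.5°)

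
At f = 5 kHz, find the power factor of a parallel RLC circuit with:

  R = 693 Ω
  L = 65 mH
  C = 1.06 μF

Step 1 — Angular frequency: ω = 2π·f = 2π·5000 = 3.142e+04 rad/s.
Step 2 — Component impedances:
  R: Z = R = 693 Ω
  L: Z = jωL = j·3.142e+04·0.065 = 0 + j2042 Ω
  C: Z = 1/(jωC) = -j/(ω·C) = 0 - j30.03 Ω
Step 3 — Parallel combination: 1/Z_total = 1/R + 1/L + 1/C; Z_total = 1.338 - j30.42 Ω = 30.45∠-87.5° Ω.
Step 4 — Power factor: PF = cos(φ) = Re(Z)/|Z| = 1.338/30.45 = 0.04394.
Step 5 — Type: Im(Z) = -30.42 ⇒ leading (phase φ = -87.5°).

PF = 0.04394 (leading, φ = -87.5°)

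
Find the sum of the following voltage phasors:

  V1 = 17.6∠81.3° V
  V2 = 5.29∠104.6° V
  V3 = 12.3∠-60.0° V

Step 1 — Convert each phasor to rectangular form:
  V1 = 17.6·(cos(81.3°) + j·sin(81.3°)) = 2.662 + j17.4 V
  V2 = 5.29·(cos(104.6°) + j·sin(104.6°)) = -1.333 + j5.119 V
  V3 = 12.3·(cos(-60.0°) + j·sin(-60.0°)) = 6.15 - j10.65 V
Step 2 — Sum components: V_total = 7.479 + j11.86 V.
Step 3 — Convert to polar: |V_total| = 14.02 V, ∠V_total = 57.8°.

V_total = 14.02∠57.8° V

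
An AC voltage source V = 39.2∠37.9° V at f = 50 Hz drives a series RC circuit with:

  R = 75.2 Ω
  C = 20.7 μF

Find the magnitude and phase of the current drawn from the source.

Step 1 — Angular frequency: ω = 2π·f = 2π·50 = 314.2 rad/s.
Step 2 — Component impedances:
  R: Z = R = 75.2 Ω
  C: Z = 1/(jωC) = -j/(ω·C) = 0 - j153.8 Ω
Step 3 — Series combination: Z_total = R + C = 75.2 - j153.8 Ω = 171.2∠-63.9° Ω.
Step 4 — Source phasor: V = 39.2∠37.9° V = 30.93 + j24.08 V.
Step 5 — Ohm's law: I = V / Z_total = (30.93 + j24.08) / (75.2 - j153.8) = -0.04699 + j0.2241 A.
Step 6 — Convert to polar: |I| = 0.229 A, ∠I = 101.8°.

I = 0.229∠101.8° A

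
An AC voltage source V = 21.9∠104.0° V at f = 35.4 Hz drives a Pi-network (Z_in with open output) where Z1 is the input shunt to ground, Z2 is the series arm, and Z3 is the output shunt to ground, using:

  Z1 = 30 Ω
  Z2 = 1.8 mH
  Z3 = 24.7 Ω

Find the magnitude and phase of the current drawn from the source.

Step 1 — Angular frequency: ω = 2π·f = 2π·35.4 = 222.4 rad/s.
Step 2 — Component impedances:
  Z1: Z = R = 30 Ω
  Z2: Z = jωL = j·222.4·0.0018 = 0 + j0.4004 Ω
  Z3: Z = R = 24.7 Ω
Step 3 — With open output, the series arm Z2 and the output shunt Z3 appear in series to ground: Z2 + Z3 = 24.7 + j0.4004 Ω.
Step 4 — Parallel with input shunt Z1: Z_in = Z1 || (Z2 + Z3) = 13.55 + j0.1204 Ω = 13.55∠0.5° Ω.
Step 5 — Source phasor: V = 21.9∠104.0° V = -5.298 + j21.25 V.
Step 6 — Ohm's law: I = V / Z_total = (-5.298 + j21.25) / (13.55 + j0.1204) = -0.3771 + j1.572 A.
Step 7 — Convert to polar: |I| = 1.616 A, ∠I = 103.5°.

I = 1.616∠103.5° A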